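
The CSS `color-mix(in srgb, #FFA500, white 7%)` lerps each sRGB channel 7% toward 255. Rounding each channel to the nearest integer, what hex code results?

#FFAB12

#FFA500 is rgb(255, 165, 0).
Per channel, c → c + 0.07(255 − c):
  R: 255 + 0 = 255 → 255
  G: 165 + 0.07×(255−165) = 165 + 6.3 = 171.3 → 171
  B: 0 + 17.85 = 17.85 → 18
rgb(255, 171, 18) = #FFAB12.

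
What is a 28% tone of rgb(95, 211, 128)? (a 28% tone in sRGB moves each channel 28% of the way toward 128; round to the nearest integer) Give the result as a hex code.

#68BC80

Per channel, c → c + 0.28(128 − c):
  R: 95 + 0.28×(128−95) = 95 + 9.24 = 104.24 → 104
  G: 211 − 23.24 = 187.76 → 188
  B: 128 + 0 = 128 → 128
rgb(104, 188, 128) = #68BC80.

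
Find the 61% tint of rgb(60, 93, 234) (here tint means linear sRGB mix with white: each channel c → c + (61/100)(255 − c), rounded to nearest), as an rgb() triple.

Lerp each channel 61% toward 255:
  R: 60 + 0.61×(255−60) = 60 + 118.95 = 178.95 → 179
  G: 93 + 0.61×(255−93) = 93 + 98.82 = 191.82 → 192
  B: 234 + 0.61×(255−234) = 234 + 12.81 = 246.81 → 247

rgb(179, 192, 247)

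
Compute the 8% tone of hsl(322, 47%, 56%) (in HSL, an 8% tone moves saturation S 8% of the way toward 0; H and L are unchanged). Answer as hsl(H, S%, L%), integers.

hsl(322, 43%, 56%)

S moves 8% from 47 toward 0: 47 − 3.76 = 43.24 → 43.
H and L are unchanged.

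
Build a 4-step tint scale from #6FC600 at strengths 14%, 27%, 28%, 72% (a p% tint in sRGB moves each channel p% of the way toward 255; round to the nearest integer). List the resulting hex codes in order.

#83CE24, #96D545, #97D647, #D7EFB8

#6FC600 is rgb(111, 198, 0).
14%: (111 + 20.16 = 131.16→131, 198 + 7.98 = 205.98→206, 0 + 35.7 = 35.7→36) → #83CE24
27%: (111 + 38.88 = 149.88→150, 198 + 15.39 = 213.39→213, 0 + 68.85 = 68.85→69) → #96D545
28%: (111 + 40.32 = 151.32→151, 198 + 15.96 = 213.96→214, 0 + 71.4 = 71.4→71) → #97D647
72%: (111 + 103.68 = 214.68→215, 198 + 41.04 = 239.04→239, 0 + 183.6 = 183.6→184) → #D7EFB8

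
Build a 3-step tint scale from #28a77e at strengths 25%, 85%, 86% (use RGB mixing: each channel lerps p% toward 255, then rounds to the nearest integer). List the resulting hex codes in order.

#5ebd9e, #dff2ec, #e1f3ed

#28a77e is rgb(40, 167, 126).
25%: (40 + 53.75 = 93.75→94, 167 + 22 = 189→189, 126 + 32.25 = 158.25→158) → #5ebd9e
85%: (40 + 182.75 = 222.75→223, 167 + 74.8 = 241.8→242, 126 + 109.65 = 235.65→236) → #dff2ec
86%: (40 + 184.9 = 224.9→225, 167 + 75.68 = 242.68→243, 126 + 110.94 = 236.94→237) → #e1f3ed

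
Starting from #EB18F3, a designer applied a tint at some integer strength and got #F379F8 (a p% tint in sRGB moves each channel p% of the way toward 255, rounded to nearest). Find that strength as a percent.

42%

#EB18F3 is rgb(235, 24, 243); #F379F8 is rgb(243, 121, 248).
On the G channel (widest range): 121 ≈ 24 + (p/100)(255 − 24), so p ≈ 100×(121 − 24)/(255 − 24) = 9700/231 = 41.99.
p = 42 reproduces all three channels after rounding.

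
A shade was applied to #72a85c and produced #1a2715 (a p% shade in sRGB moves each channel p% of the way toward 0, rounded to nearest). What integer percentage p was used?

77%

#72a85c is rgb(114, 168, 92); #1a2715 is rgb(26, 39, 21).
On the G channel (widest range): 39 ≈ 168 + (p/100)(0 − 168), so p ≈ 100×(39 − 168)/(0 − 168) = -12900/-168 = 76.79.
p = 77 reproduces all three channels after rounding.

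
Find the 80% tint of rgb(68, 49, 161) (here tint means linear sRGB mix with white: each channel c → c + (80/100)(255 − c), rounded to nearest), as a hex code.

#DAD6EC

Per channel, c → c + 0.8(255 − c):
  R: 68 + 0.8×(255−68) = 68 + 149.6 = 217.6 → 218
  G: 49 + 0.8×(255−49) = 49 + 164.8 = 213.8 → 214
  B: 161 + 75.2 = 236.2 → 236
rgb(218, 214, 236) = #DAD6EC.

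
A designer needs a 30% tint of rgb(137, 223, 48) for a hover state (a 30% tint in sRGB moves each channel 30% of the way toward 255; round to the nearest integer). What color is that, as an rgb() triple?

rgb(172, 233, 110)

Per channel, c → c + 0.3(255 − c):
  R: 137 + 35.4 = 172.4 → 172
  G: 223 + 9.6 = 232.6 → 233
  B: 48 + 0.3×(255−48) = 48 + 62.1 = 110.1 → 110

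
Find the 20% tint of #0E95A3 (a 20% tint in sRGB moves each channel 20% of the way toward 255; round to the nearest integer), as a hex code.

#0E95A3 is rgb(14, 149, 163).
Lerp each channel 20% toward 255:
  R: 14 + 48.2 = 62.2 → 62
  G: 149 + 0.2×(255−149) = 149 + 21.2 = 170.2 → 170
  B: 163 + 0.2×(255−163) = 163 + 18.4 = 181.4 → 181
rgb(62, 170, 181) = #3EAAB5.

#3EAAB5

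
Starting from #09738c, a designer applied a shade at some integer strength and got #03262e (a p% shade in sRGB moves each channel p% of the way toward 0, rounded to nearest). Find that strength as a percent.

67%

#09738c is rgb(9, 115, 140); #03262e is rgb(3, 38, 46).
On the B channel (widest range): 46 ≈ 140 + (p/100)(0 − 140), so p ≈ 100×(46 − 140)/(0 − 140) = -9400/-140 = 67.14.
p = 67 reproduces all three channels after rounding.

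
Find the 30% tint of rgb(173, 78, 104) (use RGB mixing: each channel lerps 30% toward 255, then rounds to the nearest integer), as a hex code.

#c68395

Lerp each channel 30% toward 255:
  R: 173 + 0.3×(255−173) = 173 + 24.6 = 197.6 → 198
  G: 78 + 0.3×(255−78) = 78 + 53.1 = 131.1 → 131
  B: 104 + 0.3×(255−104) = 104 + 45.3 = 149.3 → 149
rgb(198, 131, 149) = #c68395.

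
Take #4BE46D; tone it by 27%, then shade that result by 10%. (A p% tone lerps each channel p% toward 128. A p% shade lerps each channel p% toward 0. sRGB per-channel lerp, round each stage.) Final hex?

#4BE46D is rgb(75, 228, 109).
Per channel, c → c + 0.27(128 − c):
  R: 75 + 14.31 = 89.31 → 89
  G: 228 + 0.27×(128−228) = 228 − 27 = 201 → 201
  B: 109 + 5.13 = 114.13 → 114
After the tone: rgb(89, 201, 114) = #59C972.
A 10% shade moves each channel 10% toward 0:
  R: 89 + 0.1×(0−89) = 89 − 8.9 = 80.1 → 80
  G: 201 − 20.1 = 180.9 → 181
  B: 114 − 11.4 = 102.6 → 103
rgb(80, 181, 103) = #50B567.

#50B567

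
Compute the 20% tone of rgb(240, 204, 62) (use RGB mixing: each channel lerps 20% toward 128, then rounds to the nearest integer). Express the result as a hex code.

Lerp each channel 20% toward 128:
  R: 240 − 22.4 = 217.6 → 218
  G: 204 + 0.2×(128−204) = 204 − 15.2 = 188.8 → 189
  B: 62 + 0.2×(128−62) = 62 + 13.2 = 75.2 → 75
rgb(218, 189, 75) = #dabd4b.

#dabd4b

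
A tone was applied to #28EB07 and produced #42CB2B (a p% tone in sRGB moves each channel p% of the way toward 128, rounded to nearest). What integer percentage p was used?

#28EB07 is rgb(40, 235, 7); #42CB2B is rgb(66, 203, 43).
On the B channel (widest range): 43 ≈ 7 + (p/100)(128 − 7), so p ≈ 100×(43 − 7)/(128 − 7) = 3600/121 = 29.75.
p = 30 reproduces all three channels after rounding.

30%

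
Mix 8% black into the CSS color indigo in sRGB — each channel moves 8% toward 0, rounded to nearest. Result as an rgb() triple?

CSS indigo is rgb(75, 0, 130).
Per channel, c → c + 0.08(0 − c):
  R: 75 + 0.08×(0−75) = 75 − 6 = 69 → 69
  G: 0 + 0 = 0 → 0
  B: 130 + 0.08×(0−130) = 130 − 10.4 = 119.6 → 120

rgb(69, 0, 120)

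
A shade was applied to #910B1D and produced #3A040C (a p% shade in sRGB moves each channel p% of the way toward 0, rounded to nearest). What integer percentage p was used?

60%

#910B1D is rgb(145, 11, 29); #3A040C is rgb(58, 4, 12).
On the R channel (widest range): 58 ≈ 145 + (p/100)(0 − 145), so p ≈ 100×(58 − 145)/(0 − 145) = -8700/-145 = 60.00.
p = 60 reproduces all three channels after rounding.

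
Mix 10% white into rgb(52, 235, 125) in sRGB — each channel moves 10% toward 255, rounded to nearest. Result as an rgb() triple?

rgb(72, 237, 138)

Per channel, c → c + 0.1(255 − c):
  R: 52 + 0.1×(255−52) = 52 + 20.3 = 72.3 → 72
  G: 235 + 0.1×(255−235) = 235 + 2 = 237 → 237
  B: 125 + 0.1×(255−125) = 125 + 13 = 138 → 138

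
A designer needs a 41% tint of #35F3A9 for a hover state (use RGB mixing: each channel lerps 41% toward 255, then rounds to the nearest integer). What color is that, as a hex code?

#88F8CC

#35F3A9 is rgb(53, 243, 169).
A 41% tint moves each channel 41% toward 255:
  R: 53 + 0.41×(255−53) = 53 + 82.82 = 135.82 → 136
  G: 243 + 0.41×(255−243) = 243 + 4.92 = 247.92 → 248
  B: 169 + 0.41×(255−169) = 169 + 35.26 = 204.26 → 204
rgb(136, 248, 204) = #88F8CC.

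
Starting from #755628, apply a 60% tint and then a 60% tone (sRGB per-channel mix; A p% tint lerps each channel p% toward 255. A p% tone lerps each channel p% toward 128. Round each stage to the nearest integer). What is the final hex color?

#755628 is rgb(117, 86, 40).
A 60% tint moves each channel 60% toward 255:
  R: 117 + 0.6×(255−117) = 117 + 82.8 = 199.8 → 200
  G: 86 + 101.4 = 187.4 → 187
  B: 40 + 0.6×(255−40) = 40 + 129 = 169 → 169
After the tint: rgb(200, 187, 169) = #C8BBA9.
A 60% tone moves each channel 60% toward 128:
  R: 200 + 0.6×(128−200) = 200 − 43.2 = 156.8 → 157
  G: 187 − 35.4 = 151.6 → 152
  B: 169 − 24.6 = 144.4 → 144
rgb(157, 152, 144) = #9D9890.

#9D9890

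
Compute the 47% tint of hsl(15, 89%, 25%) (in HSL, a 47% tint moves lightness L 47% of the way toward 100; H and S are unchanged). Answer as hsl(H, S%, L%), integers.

L moves 47% from 25 toward 100: 25 + 35.25 = 60.25 → 60.
H and S are unchanged.

hsl(15, 89%, 60%)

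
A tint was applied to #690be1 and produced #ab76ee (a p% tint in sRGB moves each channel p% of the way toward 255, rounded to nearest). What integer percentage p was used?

#690be1 is rgb(105, 11, 225); #ab76ee is rgb(171, 118, 238).
On the G channel (widest range): 118 ≈ 11 + (p/100)(255 − 11), so p ≈ 100×(118 − 11)/(255 − 11) = 10700/244 = 43.85.
p = 44 reproduces all three channels after rounding.

44%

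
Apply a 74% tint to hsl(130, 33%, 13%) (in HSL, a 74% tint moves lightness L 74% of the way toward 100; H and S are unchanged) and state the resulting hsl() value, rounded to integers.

L moves 74% from 13 toward 100: 13 + 64.38 = 77.38 → 77.
H and S are unchanged.

hsl(130, 33%, 77%)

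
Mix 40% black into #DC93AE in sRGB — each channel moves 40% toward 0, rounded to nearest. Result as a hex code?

#DC93AE is rgb(220, 147, 174).
Per channel, c → c + 0.4(0 − c):
  R: 220 + 0.4×(0−220) = 220 − 88 = 132 → 132
  G: 147 + 0.4×(0−147) = 147 − 58.8 = 88.2 → 88
  B: 174 + 0.4×(0−174) = 174 − 69.6 = 104.4 → 104
rgb(132, 88, 104) = #845868.

#845868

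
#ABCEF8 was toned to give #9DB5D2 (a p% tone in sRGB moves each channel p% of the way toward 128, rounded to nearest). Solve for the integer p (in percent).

32%

#ABCEF8 is rgb(171, 206, 248); #9DB5D2 is rgb(157, 181, 210).
On the B channel (widest range): 210 ≈ 248 + (p/100)(128 − 248), so p ≈ 100×(210 − 248)/(128 − 248) = -3800/-120 = 31.67.
p = 32 reproduces all three channels after rounding.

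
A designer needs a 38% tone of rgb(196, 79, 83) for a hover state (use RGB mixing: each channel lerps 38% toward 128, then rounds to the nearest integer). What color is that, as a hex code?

#AA6264

Lerp each channel 38% toward 128:
  R: 196 − 25.84 = 170.16 → 170
  G: 79 + 0.38×(128−79) = 79 + 18.62 = 97.62 → 98
  B: 83 + 0.38×(128−83) = 83 + 17.1 = 100.1 → 100
rgb(170, 98, 100) = #AA6264.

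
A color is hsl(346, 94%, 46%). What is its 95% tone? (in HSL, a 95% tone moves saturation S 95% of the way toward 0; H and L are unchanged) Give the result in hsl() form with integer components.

hsl(346, 5%, 46%)

S moves 95% from 94 toward 0: 94 − 89.3 = 4.7 → 5.
H and L are unchanged.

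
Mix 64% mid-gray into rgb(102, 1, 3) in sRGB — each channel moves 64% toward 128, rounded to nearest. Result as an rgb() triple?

rgb(119, 82, 83)

Lerp each channel 64% toward 128:
  R: 102 + 0.64×(128−102) = 102 + 16.64 = 118.64 → 119
  G: 1 + 0.64×(128−1) = 1 + 81.28 = 82.28 → 82
  B: 3 + 80 = 83 → 83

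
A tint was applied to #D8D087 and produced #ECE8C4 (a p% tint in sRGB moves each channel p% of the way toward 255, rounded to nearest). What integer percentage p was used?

51%

#D8D087 is rgb(216, 208, 135); #ECE8C4 is rgb(236, 232, 196).
On the B channel (widest range): 196 ≈ 135 + (p/100)(255 − 135), so p ≈ 100×(196 − 135)/(255 − 135) = 6100/120 = 50.83.
p = 51 reproduces all three channels after rounding.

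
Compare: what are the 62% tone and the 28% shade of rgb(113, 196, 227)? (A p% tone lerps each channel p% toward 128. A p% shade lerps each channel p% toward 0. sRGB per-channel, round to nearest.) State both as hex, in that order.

#7A9AA6, #518DA3

62% tone:
  R: 113 + 0.62×(128−113) = 113 + 9.3 = 122.3 → 122
  G: 196 − 42.16 = 153.84 → 154
  B: 227 + 0.62×(128−227) = 227 − 61.38 = 165.62 → 166
  → #7A9AA6
28% shade:
  R: 113 + 0.28×(0−113) = 113 − 31.64 = 81.36 → 81
  G: 196 + 0.28×(0−196) = 196 − 54.88 = 141.12 → 141
  B: 227 − 63.56 = 163.44 → 163
  → #518DA3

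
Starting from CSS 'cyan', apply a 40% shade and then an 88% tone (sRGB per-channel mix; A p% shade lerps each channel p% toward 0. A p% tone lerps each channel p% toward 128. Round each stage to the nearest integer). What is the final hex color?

#718383

CSS cyan is rgb(0, 255, 255).
Lerp each channel 40% toward 0:
  R: 0 + 0.4×(0−0) = 0 + 0 = 0 → 0
  G: 255 + 0.4×(0−255) = 255 − 102 = 153 → 153
  B: 255 − 102 = 153 → 153
After the shade: rgb(0, 153, 153) = #009999.
Per channel, c → c + 0.88(128 − c):
  R: 0 + 0.88×(128−0) = 0 + 112.64 = 112.64 → 113
  G: 153 + 0.88×(128−153) = 153 − 22 = 131 → 131
  B: 153 + 0.88×(128−153) = 153 − 22 = 131 → 131
rgb(113, 131, 131) = #718383.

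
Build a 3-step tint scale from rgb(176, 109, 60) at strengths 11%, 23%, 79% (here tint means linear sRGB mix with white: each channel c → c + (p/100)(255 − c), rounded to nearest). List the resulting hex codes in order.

11%: (176 + 8.69 = 184.69→185, 109 + 16.06 = 125.06→125, 60 + 21.45 = 81.45→81) → #B97D51
23%: (176 + 18.17 = 194.17→194, 109 + 33.58 = 142.58→143, 60 + 44.85 = 104.85→105) → #C28F69
79%: (176 + 62.41 = 238.41→238, 109 + 115.34 = 224.34→224, 60 + 154.05 = 214.05→214) → #EEE0D6

#B97D51, #C28F69, #EEE0D6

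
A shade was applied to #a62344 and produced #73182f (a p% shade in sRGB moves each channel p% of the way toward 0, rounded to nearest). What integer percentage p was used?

#a62344 is rgb(166, 35, 68); #73182f is rgb(115, 24, 47).
On the R channel (widest range): 115 ≈ 166 + (p/100)(0 − 166), so p ≈ 100×(115 − 166)/(0 − 166) = -5100/-166 = 30.72.
p = 31 reproduces all three channels after rounding.

31%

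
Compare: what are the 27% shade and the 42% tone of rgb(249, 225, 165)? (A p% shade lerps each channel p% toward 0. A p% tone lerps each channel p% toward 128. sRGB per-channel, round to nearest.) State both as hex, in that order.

#B6A478, #C6B895

27% shade:
  R: 249 + 0.27×(0−249) = 249 − 67.23 = 181.77 → 182
  G: 225 + 0.27×(0−225) = 225 − 60.75 = 164.25 → 164
  B: 165 − 44.55 = 120.45 → 120
  → #B6A478
42% tone:
  R: 249 + 0.42×(128−249) = 249 − 50.82 = 198.18 → 198
  G: 225 + 0.42×(128−225) = 225 − 40.74 = 184.26 → 184
  B: 165 + 0.42×(128−165) = 165 − 15.54 = 149.46 → 149
  → #C6B895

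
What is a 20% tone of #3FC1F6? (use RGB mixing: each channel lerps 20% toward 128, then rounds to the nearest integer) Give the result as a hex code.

#3FC1F6 is rgb(63, 193, 246).
Per channel, c → c + 0.2(128 − c):
  R: 63 + 13 = 76 → 76
  G: 193 − 13 = 180 → 180
  B: 246 + 0.2×(128−246) = 246 − 23.6 = 222.4 → 222
rgb(76, 180, 222) = #4CB4DE.

#4CB4DE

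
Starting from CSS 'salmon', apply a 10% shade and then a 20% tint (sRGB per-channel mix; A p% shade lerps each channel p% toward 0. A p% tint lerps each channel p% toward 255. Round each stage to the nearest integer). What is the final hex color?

CSS salmon is rgb(250, 128, 114).
Lerp each channel 10% toward 0:
  R: 250 + 0.1×(0−250) = 250 − 25 = 225 → 225
  G: 128 + 0.1×(0−128) = 128 − 12.8 = 115.2 → 115
  B: 114 − 11.4 = 102.6 → 103
After the shade: rgb(225, 115, 103) = #E17367.
Lerp each channel 20% toward 255:
  R: 225 + 0.2×(255−225) = 225 + 6 = 231 → 231
  G: 115 + 28 = 143 → 143
  B: 103 + 0.2×(255−103) = 103 + 30.4 = 133.4 → 133
rgb(231, 143, 133) = #E78F85.

#E78F85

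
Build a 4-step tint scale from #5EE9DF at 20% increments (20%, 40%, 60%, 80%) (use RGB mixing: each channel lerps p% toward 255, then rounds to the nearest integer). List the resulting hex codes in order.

#7EEDE5, #9EF2EC, #BFF6F2, #DFFBF9

#5EE9DF is rgb(94, 233, 223).
20%: (94 + 32.2 = 126.2→126, 233 + 4.4 = 237.4→237, 223 + 6.4 = 229.4→229) → #7EEDE5
40%: (94 + 64.4 = 158.4→158, 233 + 8.8 = 241.8→242, 223 + 12.8 = 235.8→236) → #9EF2EC
60%: (94 + 96.6 = 190.6→191, 233 + 13.2 = 246.2→246, 223 + 19.2 = 242.2→242) → #BFF6F2
80%: (94 + 128.8 = 222.8→223, 233 + 17.6 = 250.6→251, 223 + 25.6 = 248.6→249) → #DFFBF9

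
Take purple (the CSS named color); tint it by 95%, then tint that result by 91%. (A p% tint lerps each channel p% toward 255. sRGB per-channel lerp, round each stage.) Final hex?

#FEFEFE

CSS purple is rgb(128, 0, 128).
Lerp each channel 95% toward 255:
  R: 128 + 0.95×(255−128) = 128 + 120.65 = 248.65 → 249
  G: 0 + 242.25 = 242.25 → 242
  B: 128 + 120.65 = 248.65 → 249
After the tint: rgb(249, 242, 249) = #F9F2F9.
Lerp each channel 91% toward 255:
  R: 249 + 5.46 = 254.46 → 254
  G: 242 + 11.83 = 253.83 → 254
  B: 249 + 5.46 = 254.46 → 254
rgb(254, 254, 254) = #FEFEFE.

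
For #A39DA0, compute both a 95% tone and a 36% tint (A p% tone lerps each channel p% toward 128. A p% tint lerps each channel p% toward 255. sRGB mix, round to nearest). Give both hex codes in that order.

#828182, #C4C0C2

#A39DA0 is rgb(163, 157, 160).
95% tone:
  R: 163 + 0.95×(128−163) = 163 − 33.25 = 129.75 → 130
  G: 157 + 0.95×(128−157) = 157 − 27.55 = 129.45 → 129
  B: 160 − 30.4 = 129.6 → 130
  → #828182
36% tint:
  R: 163 + 0.36×(255−163) = 163 + 33.12 = 196.12 → 196
  G: 157 + 0.36×(255−157) = 157 + 35.28 = 192.28 → 192
  B: 160 + 34.2 = 194.2 → 194
  → #C4C0C2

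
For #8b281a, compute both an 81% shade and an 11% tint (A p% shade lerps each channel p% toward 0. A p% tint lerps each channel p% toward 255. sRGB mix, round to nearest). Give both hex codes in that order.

#8b281a is rgb(139, 40, 26).
81% shade:
  R: 139 − 112.59 = 26.41 → 26
  G: 40 + 0.81×(0−40) = 40 − 32.4 = 7.6 → 8
  B: 26 + 0.81×(0−26) = 26 − 21.06 = 4.94 → 5
  → #1a0805
11% tint:
  R: 139 + 0.11×(255−139) = 139 + 12.76 = 151.76 → 152
  G: 40 + 23.65 = 63.65 → 64
  B: 26 + 0.11×(255−26) = 26 + 25.19 = 51.19 → 51
  → #984033

#1a0805, #984033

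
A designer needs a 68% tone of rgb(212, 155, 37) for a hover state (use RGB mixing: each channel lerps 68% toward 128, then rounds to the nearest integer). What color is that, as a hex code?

#9b8963

A 68% tone moves each channel 68% toward 128:
  R: 212 − 57.12 = 154.88 → 155
  G: 155 − 18.36 = 136.64 → 137
  B: 37 + 0.68×(128−37) = 37 + 61.88 = 98.88 → 99
rgb(155, 137, 99) = #9b8963.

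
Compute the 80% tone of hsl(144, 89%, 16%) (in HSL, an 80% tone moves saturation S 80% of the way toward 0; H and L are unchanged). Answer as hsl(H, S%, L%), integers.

S moves 80% from 89 toward 0: 89 − 71.2 = 17.8 → 18.
H and L are unchanged.

hsl(144, 18%, 16%)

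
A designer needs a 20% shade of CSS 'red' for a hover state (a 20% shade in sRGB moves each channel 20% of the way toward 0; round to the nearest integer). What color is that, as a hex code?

#CC0000

CSS red is rgb(255, 0, 0).
Lerp each channel 20% toward 0:
  R: 255 + 0.2×(0−255) = 255 − 51 = 204 → 204
  G: 0 + 0.2×(0−0) = 0 + 0 = 0 → 0
  B: 0 + 0 = 0 → 0
rgb(204, 0, 0) = #CC0000.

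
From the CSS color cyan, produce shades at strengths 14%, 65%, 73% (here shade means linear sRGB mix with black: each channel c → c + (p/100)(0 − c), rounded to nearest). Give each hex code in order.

CSS cyan is rgb(0, 255, 255).
14%: (0→0, 255 − 35.7 = 219.3→219, 255 − 35.7 = 219.3→219) → #00dbdb
65%: (0→0, 255 − 165.75 = 89.25→89, 255 − 165.75 = 89.25→89) → #005959
73%: (0→0, 255 − 186.15 = 68.85→69, 255 − 186.15 = 68.85→69) → #004545

#00dbdb, #005959, #004545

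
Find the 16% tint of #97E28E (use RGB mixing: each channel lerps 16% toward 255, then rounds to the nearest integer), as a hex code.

#A8E7A0

#97E28E is rgb(151, 226, 142).
Per channel, c → c + 0.16(255 − c):
  R: 151 + 16.64 = 167.64 → 168
  G: 226 + 4.64 = 230.64 → 231
  B: 142 + 0.16×(255−142) = 142 + 18.08 = 160.08 → 160
rgb(168, 231, 160) = #A8E7A0.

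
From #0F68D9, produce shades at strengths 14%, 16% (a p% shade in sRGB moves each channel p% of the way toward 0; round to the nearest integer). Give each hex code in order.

#0F68D9 is rgb(15, 104, 217).
14%: (15 − 2.1 = 12.9→13, 104 − 14.56 = 89.44→89, 217 − 30.38 = 186.62→187) → #0D59BB
16%: (15 − 2.4 = 12.6→13, 104 − 16.64 = 87.36→87, 217 − 34.72 = 182.28→182) → #0D57B6

#0D59BB, #0D57B6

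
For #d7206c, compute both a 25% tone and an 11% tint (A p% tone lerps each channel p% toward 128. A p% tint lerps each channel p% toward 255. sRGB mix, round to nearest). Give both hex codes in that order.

#d7206c is rgb(215, 32, 108).
25% tone:
  R: 215 − 21.75 = 193.25 → 193
  G: 32 + 24 = 56 → 56
  B: 108 + 0.25×(128−108) = 108 + 5 = 113 → 113
  → #c13871
11% tint:
  R: 215 + 0.11×(255−215) = 215 + 4.4 = 219.4 → 219
  G: 32 + 24.53 = 56.53 → 57
  B: 108 + 16.17 = 124.17 → 124
  → #db397c

#c13871, #db397c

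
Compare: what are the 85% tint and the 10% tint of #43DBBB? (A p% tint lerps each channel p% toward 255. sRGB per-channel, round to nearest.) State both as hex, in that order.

#E3FAF5, #56DFC2

#43DBBB is rgb(67, 219, 187).
85% tint:
  R: 67 + 159.8 = 226.8 → 227
  G: 219 + 30.6 = 249.6 → 250
  B: 187 + 57.8 = 244.8 → 245
  → #E3FAF5
10% tint:
  R: 67 + 18.8 = 85.8 → 86
  G: 219 + 0.1×(255−219) = 219 + 3.6 = 222.6 → 223
  B: 187 + 6.8 = 193.8 → 194
  → #56DFC2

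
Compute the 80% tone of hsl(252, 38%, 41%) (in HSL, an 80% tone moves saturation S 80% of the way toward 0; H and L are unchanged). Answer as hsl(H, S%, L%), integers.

S moves 80% from 38 toward 0: 38 − 30.4 = 7.6 → 8.
H and L are unchanged.

hsl(252, 8%, 41%)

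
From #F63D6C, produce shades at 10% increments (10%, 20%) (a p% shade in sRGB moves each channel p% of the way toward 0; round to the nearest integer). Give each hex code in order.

#DD3761, #C53156

#F63D6C is rgb(246, 61, 108).
10%: (246 − 24.6 = 221.4→221, 61 − 6.1 = 54.9→55, 108 − 10.8 = 97.2→97) → #DD3761
20%: (246 − 49.2 = 196.8→197, 61 − 12.2 = 48.8→49, 108 − 21.6 = 86.4→86) → #C53156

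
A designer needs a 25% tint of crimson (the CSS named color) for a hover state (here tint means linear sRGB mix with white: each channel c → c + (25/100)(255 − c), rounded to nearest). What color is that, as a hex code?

#e54f6d

CSS crimson is rgb(220, 20, 60).
A 25% tint moves each channel 25% toward 255:
  R: 220 + 8.75 = 228.75 → 229
  G: 20 + 0.25×(255−20) = 20 + 58.75 = 78.75 → 79
  B: 60 + 0.25×(255−60) = 60 + 48.75 = 108.75 → 109
rgb(229, 79, 109) = #e54f6d.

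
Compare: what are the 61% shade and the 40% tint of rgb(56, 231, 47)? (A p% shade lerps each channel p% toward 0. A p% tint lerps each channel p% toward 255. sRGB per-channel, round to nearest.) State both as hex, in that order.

#165a12, #88f182

61% shade:
  R: 56 + 0.61×(0−56) = 56 − 34.16 = 21.84 → 22
  G: 231 − 140.91 = 90.09 → 90
  B: 47 − 28.67 = 18.33 → 18
  → #165a12
40% tint:
  R: 56 + 79.6 = 135.6 → 136
  G: 231 + 0.4×(255−231) = 231 + 9.6 = 240.6 → 241
  B: 47 + 0.4×(255−47) = 47 + 83.2 = 130.2 → 130
  → #88f182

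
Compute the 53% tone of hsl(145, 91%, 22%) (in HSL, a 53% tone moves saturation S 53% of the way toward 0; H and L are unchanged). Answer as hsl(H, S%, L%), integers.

S moves 53% from 91 toward 0: 91 − 48.23 = 42.77 → 43.
H and L are unchanged.

hsl(145, 43%, 22%)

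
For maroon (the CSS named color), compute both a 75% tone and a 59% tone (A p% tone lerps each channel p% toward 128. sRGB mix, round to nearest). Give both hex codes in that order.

CSS maroon is rgb(128, 0, 0).
75% tone:
  R: 128 + 0.75×(128−128) = 128 + 0 = 128 → 128
  G: 0 + 0.75×(128−0) = 0 + 96 = 96 → 96
  B: 0 + 0.75×(128−0) = 0 + 96 = 96 → 96
  → #806060
59% tone:
  R: 128 + 0 = 128 → 128
  G: 0 + 0.59×(128−0) = 0 + 75.52 = 75.52 → 76
  B: 0 + 0.59×(128−0) = 0 + 75.52 = 75.52 → 76
  → #804c4c

#806060, #804c4c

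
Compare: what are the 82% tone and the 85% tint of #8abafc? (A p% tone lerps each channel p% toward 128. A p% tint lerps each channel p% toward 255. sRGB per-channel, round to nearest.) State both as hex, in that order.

#828a96, #edf5ff

#8abafc is rgb(138, 186, 252).
82% tone:
  R: 138 + 0.82×(128−138) = 138 − 8.2 = 129.8 → 130
  G: 186 + 0.82×(128−186) = 186 − 47.56 = 138.44 → 138
  B: 252 + 0.82×(128−252) = 252 − 101.68 = 150.32 → 150
  → #828a96
85% tint:
  R: 138 + 99.45 = 237.45 → 237
  G: 186 + 58.65 = 244.65 → 245
  B: 252 + 0.85×(255−252) = 252 + 2.55 = 254.55 → 255
  → #edf5ff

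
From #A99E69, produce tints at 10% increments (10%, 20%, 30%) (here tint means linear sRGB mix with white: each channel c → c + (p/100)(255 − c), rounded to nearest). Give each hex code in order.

#B2A878, #BAB187, #C3BB96

#A99E69 is rgb(169, 158, 105).
10%: (169 + 8.6 = 177.6→178, 158 + 9.7 = 167.7→168, 105 + 15 = 120→120) → #B2A878
20%: (169 + 17.2 = 186.2→186, 158 + 19.4 = 177.4→177, 105 + 30 = 135→135) → #BAB187
30%: (169 + 25.8 = 194.8→195, 158 + 29.1 = 187.1→187, 105 + 45 = 150→150) → #C3BB96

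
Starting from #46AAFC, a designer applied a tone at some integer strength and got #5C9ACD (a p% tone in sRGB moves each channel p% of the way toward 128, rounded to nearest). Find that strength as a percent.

38%

#46AAFC is rgb(70, 170, 252); #5C9ACD is rgb(92, 154, 205).
On the B channel (widest range): 205 ≈ 252 + (p/100)(128 − 252), so p ≈ 100×(205 − 252)/(128 − 252) = -4700/-124 = 37.90.
p = 38 reproduces all three channels after rounding.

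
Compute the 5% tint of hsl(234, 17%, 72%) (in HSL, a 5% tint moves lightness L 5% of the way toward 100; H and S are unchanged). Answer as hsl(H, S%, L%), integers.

L moves 5% from 72 toward 100: 72 + 1.4 = 73.4 → 73.
H and S are unchanged.

hsl(234, 17%, 73%)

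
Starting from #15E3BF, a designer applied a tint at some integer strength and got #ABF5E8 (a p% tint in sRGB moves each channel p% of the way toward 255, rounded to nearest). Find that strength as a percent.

64%

#15E3BF is rgb(21, 227, 191); #ABF5E8 is rgb(171, 245, 232).
On the R channel (widest range): 171 ≈ 21 + (p/100)(255 − 21), so p ≈ 100×(171 − 21)/(255 − 21) = 15000/234 = 64.10.
p = 64 reproduces all three channels after rounding.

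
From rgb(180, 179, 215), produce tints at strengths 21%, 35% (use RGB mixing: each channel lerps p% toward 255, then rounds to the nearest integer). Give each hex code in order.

21%: (180 + 15.75 = 195.75→196, 179 + 15.96 = 194.96→195, 215 + 8.4 = 223.4→223) → #C4C3DF
35%: (180 + 26.25 = 206.25→206, 179 + 26.6 = 205.6→206, 215 + 14 = 229→229) → #CECEE5

#C4C3DF, #CECEE5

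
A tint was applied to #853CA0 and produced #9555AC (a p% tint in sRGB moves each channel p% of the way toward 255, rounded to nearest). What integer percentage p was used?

13%

#853CA0 is rgb(133, 60, 160); #9555AC is rgb(149, 85, 172).
On the G channel (widest range): 85 ≈ 60 + (p/100)(255 − 60), so p ≈ 100×(85 − 60)/(255 − 60) = 2500/195 = 12.82.
p = 13 reproduces all three channels after rounding.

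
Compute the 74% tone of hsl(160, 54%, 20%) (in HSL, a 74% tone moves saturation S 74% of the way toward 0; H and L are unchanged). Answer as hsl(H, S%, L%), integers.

S moves 74% from 54 toward 0: 54 − 39.96 = 14.04 → 14.
H and L are unchanged.

hsl(160, 14%, 20%)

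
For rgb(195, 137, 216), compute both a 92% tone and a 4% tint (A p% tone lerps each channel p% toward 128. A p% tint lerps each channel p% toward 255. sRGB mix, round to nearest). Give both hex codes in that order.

92% tone:
  R: 195 − 61.64 = 133.36 → 133
  G: 137 − 8.28 = 128.72 → 129
  B: 216 + 0.92×(128−216) = 216 − 80.96 = 135.04 → 135
  → #858187
4% tint:
  R: 195 + 2.4 = 197.4 → 197
  G: 137 + 4.72 = 141.72 → 142
  B: 216 + 0.04×(255−216) = 216 + 1.56 = 217.56 → 218
  → #c58eda

#858187, #c58eda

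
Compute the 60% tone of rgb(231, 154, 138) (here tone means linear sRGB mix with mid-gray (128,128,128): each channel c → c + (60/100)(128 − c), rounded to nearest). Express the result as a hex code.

Lerp each channel 60% toward 128:
  R: 231 + 0.6×(128−231) = 231 − 61.8 = 169.2 → 169
  G: 154 + 0.6×(128−154) = 154 − 15.6 = 138.4 → 138
  B: 138 − 6 = 132 → 132
rgb(169, 138, 132) = #A98A84.

#A98A84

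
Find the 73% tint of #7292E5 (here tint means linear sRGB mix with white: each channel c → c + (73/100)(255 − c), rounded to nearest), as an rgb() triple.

rgb(217, 226, 248)

#7292E5 is rgb(114, 146, 229).
A 73% tint moves each channel 73% toward 255:
  R: 114 + 102.93 = 216.93 → 217
  G: 146 + 79.57 = 225.57 → 226
  B: 229 + 18.98 = 247.98 → 248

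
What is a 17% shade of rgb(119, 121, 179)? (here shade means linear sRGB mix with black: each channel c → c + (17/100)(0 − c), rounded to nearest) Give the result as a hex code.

#636495

Per channel, c → c + 0.17(0 − c):
  R: 119 − 20.23 = 98.77 → 99
  G: 121 + 0.17×(0−121) = 121 − 20.57 = 100.43 → 100
  B: 179 + 0.17×(0−179) = 179 − 30.43 = 148.57 → 149
rgb(99, 100, 149) = #636495.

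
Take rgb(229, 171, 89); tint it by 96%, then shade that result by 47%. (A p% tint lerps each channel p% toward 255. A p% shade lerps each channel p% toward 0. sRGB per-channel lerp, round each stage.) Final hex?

#878683

A 96% tint moves each channel 96% toward 255:
  R: 229 + 0.96×(255−229) = 229 + 24.96 = 253.96 → 254
  G: 171 + 0.96×(255−171) = 171 + 80.64 = 251.64 → 252
  B: 89 + 0.96×(255−89) = 89 + 159.36 = 248.36 → 248
After the tint: rgb(254, 252, 248) = #FEFCF8.
A 47% shade moves each channel 47% toward 0:
  R: 254 + 0.47×(0−254) = 254 − 119.38 = 134.62 → 135
  G: 252 − 118.44 = 133.56 → 134
  B: 248 + 0.47×(0−248) = 248 − 116.56 = 131.44 → 131
rgb(135, 134, 131) = #878683.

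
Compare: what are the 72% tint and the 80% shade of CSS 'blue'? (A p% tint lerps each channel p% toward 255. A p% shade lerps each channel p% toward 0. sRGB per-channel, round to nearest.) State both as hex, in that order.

#B8B8FF, #000033

CSS blue is rgb(0, 0, 255).
72% tint:
  R: 0 + 0.72×(255−0) = 0 + 183.6 = 183.6 → 184
  G: 0 + 183.6 = 183.6 → 184
  B: 255 + 0.72×(255−255) = 255 + 0 = 255 → 255
  → #B8B8FF
80% shade:
  R: 0 + 0.8×(0−0) = 0 + 0 = 0 → 0
  G: 0 + 0.8×(0−0) = 0 + 0 = 0 → 0
  B: 255 − 204 = 51 → 51
  → #000033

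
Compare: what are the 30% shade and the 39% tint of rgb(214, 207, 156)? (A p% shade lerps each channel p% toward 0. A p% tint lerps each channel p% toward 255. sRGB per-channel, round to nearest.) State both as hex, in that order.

#96916d, #e6e2c3

30% shade:
  R: 214 + 0.3×(0−214) = 214 − 64.2 = 149.8 → 150
  G: 207 − 62.1 = 144.9 → 145
  B: 156 + 0.3×(0−156) = 156 − 46.8 = 109.2 → 109
  → #96916d
39% tint:
  R: 214 + 0.39×(255−214) = 214 + 15.99 = 229.99 → 230
  G: 207 + 0.39×(255−207) = 207 + 18.72 = 225.72 → 226
  B: 156 + 0.39×(255−156) = 156 + 38.61 = 194.61 → 195
  → #e6e2c3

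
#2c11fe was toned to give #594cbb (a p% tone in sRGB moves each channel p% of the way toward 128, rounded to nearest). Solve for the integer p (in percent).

53%

#2c11fe is rgb(44, 17, 254); #594cbb is rgb(89, 76, 187).
On the B channel (widest range): 187 ≈ 254 + (p/100)(128 − 254), so p ≈ 100×(187 − 254)/(128 − 254) = -6700/-126 = 53.17.
p = 53 reproduces all three channels after rounding.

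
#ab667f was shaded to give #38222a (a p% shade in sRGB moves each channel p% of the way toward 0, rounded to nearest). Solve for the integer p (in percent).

67%

#ab667f is rgb(171, 102, 127); #38222a is rgb(56, 34, 42).
On the R channel (widest range): 56 ≈ 171 + (p/100)(0 − 171), so p ≈ 100×(56 − 171)/(0 − 171) = -11500/-171 = 67.25.
p = 67 reproduces all three channels after rounding.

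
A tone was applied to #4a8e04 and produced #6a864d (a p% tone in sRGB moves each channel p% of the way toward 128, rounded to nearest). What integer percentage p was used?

#4a8e04 is rgb(74, 142, 4); #6a864d is rgb(106, 134, 77).
On the B channel (widest range): 77 ≈ 4 + (p/100)(128 − 4), so p ≈ 100×(77 − 4)/(128 − 4) = 7300/124 = 58.87.
p = 59 reproduces all three channels after rounding.

59%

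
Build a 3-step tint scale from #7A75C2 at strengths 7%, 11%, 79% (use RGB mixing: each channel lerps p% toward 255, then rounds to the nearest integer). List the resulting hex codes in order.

#837FC6, #8984C9, #E3E2F2

#7A75C2 is rgb(122, 117, 194).
7%: (122 + 9.31 = 131.31→131, 117 + 9.66 = 126.66→127, 194 + 4.27 = 198.27→198) → #837FC6
11%: (122 + 14.63 = 136.63→137, 117 + 15.18 = 132.18→132, 194 + 6.71 = 200.71→201) → #8984C9
79%: (122 + 105.07 = 227.07→227, 117 + 109.02 = 226.02→226, 194 + 48.19 = 242.19→242) → #E3E2F2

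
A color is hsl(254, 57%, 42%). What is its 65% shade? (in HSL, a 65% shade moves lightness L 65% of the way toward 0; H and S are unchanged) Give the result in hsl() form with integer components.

hsl(254, 57%, 15%)

L moves 65% from 42 toward 0: 42 − 27.3 = 14.7 → 15.
H and S are unchanged.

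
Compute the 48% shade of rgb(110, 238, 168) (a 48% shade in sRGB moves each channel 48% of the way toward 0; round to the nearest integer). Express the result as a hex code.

#397C57

A 48% shade moves each channel 48% toward 0:
  R: 110 − 52.8 = 57.2 → 57
  G: 238 − 114.24 = 123.76 → 124
  B: 168 + 0.48×(0−168) = 168 − 80.64 = 87.36 → 87
rgb(57, 124, 87) = #397C57.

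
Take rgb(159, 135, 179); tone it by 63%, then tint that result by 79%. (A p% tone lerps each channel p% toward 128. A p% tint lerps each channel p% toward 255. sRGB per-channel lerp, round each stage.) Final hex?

Per channel, c → c + 0.63(128 − c):
  R: 159 − 19.53 = 139.47 → 139
  G: 135 + 0.63×(128−135) = 135 − 4.41 = 130.59 → 131
  B: 179 + 0.63×(128−179) = 179 − 32.13 = 146.87 → 147
After the tone: rgb(139, 131, 147) = #8B8393.
Lerp each channel 79% toward 255:
  R: 139 + 0.79×(255−139) = 139 + 91.64 = 230.64 → 231
  G: 131 + 0.79×(255−131) = 131 + 97.96 = 228.96 → 229
  B: 147 + 85.32 = 232.32 → 232
rgb(231, 229, 232) = #E7E5E8.

#E7E5E8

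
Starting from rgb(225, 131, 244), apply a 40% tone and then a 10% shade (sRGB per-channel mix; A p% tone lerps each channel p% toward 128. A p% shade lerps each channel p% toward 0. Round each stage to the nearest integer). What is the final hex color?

#A775B2

A 40% tone moves each channel 40% toward 128:
  R: 225 + 0.4×(128−225) = 225 − 38.8 = 186.2 → 186
  G: 131 + 0.4×(128−131) = 131 − 1.2 = 129.8 → 130
  B: 244 − 46.4 = 197.6 → 198
After the tone: rgb(186, 130, 198) = #BA82C6.
A 10% shade moves each channel 10% toward 0:
  R: 186 + 0.1×(0−186) = 186 − 18.6 = 167.4 → 167
  G: 130 + 0.1×(0−130) = 130 − 13 = 117 → 117
  B: 198 + 0.1×(0−198) = 198 − 19.8 = 178.2 → 178
rgb(167, 117, 178) = #A775B2.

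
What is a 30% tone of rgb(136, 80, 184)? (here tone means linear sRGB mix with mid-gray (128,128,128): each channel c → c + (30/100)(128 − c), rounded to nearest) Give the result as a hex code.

Per channel, c → c + 0.3(128 − c):
  R: 136 + 0.3×(128−136) = 136 − 2.4 = 133.6 → 134
  G: 80 + 14.4 = 94.4 → 94
  B: 184 + 0.3×(128−184) = 184 − 16.8 = 167.2 → 167
rgb(134, 94, 167) = #865ea7.

#865ea7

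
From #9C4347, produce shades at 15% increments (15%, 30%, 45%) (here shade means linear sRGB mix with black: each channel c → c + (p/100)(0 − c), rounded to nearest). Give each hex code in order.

#85393C, #6D2F32, #562527

#9C4347 is rgb(156, 67, 71).
15%: (156 − 23.4 = 132.6→133, 67 − 10.05 = 56.95→57, 71 − 10.65 = 60.35→60) → #85393C
30%: (156 − 46.8 = 109.2→109, 67 − 20.1 = 46.9→47, 71 − 21.3 = 49.7→50) → #6D2F32
45%: (156 − 70.2 = 85.8→86, 67 − 30.15 = 36.85→37, 71 − 31.95 = 39.05→39) → #562527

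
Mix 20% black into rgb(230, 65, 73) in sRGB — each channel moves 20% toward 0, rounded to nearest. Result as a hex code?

A 20% shade moves each channel 20% toward 0:
  R: 230 − 46 = 184 → 184
  G: 65 − 13 = 52 → 52
  B: 73 − 14.6 = 58.4 → 58
rgb(184, 52, 58) = #b8343a.

#b8343a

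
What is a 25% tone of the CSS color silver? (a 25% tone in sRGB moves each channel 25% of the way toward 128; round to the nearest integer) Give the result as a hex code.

CSS silver is rgb(192, 192, 192).
Per channel, c → c + 0.25(128 − c):
  R: 192 + 0.25×(128−192) = 192 − 16 = 176 → 176
  G: 192 − 16 = 176 → 176
  B: 192 − 16 = 176 → 176
rgb(176, 176, 176) = #B0B0B0.

#B0B0B0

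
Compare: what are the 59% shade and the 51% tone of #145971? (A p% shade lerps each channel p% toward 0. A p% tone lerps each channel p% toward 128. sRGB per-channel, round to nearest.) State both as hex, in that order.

#08242E, #4B6D79

#145971 is rgb(20, 89, 113).
59% shade:
  R: 20 + 0.59×(0−20) = 20 − 11.8 = 8.2 → 8
  G: 89 − 52.51 = 36.49 → 36
  B: 113 + 0.59×(0−113) = 113 − 66.67 = 46.33 → 46
  → #08242E
51% tone:
  R: 20 + 0.51×(128−20) = 20 + 55.08 = 75.08 → 75
  G: 89 + 0.51×(128−89) = 89 + 19.89 = 108.89 → 109
  B: 113 + 7.65 = 120.65 → 121
  → #4B6D79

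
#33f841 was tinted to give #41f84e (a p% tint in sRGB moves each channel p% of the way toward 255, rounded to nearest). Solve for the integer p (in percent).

#33f841 is rgb(51, 248, 65); #41f84e is rgb(65, 248, 78).
On the R channel (widest range): 65 ≈ 51 + (p/100)(255 − 51), so p ≈ 100×(65 − 51)/(255 − 51) = 1400/204 = 6.86.
p = 7 reproduces all three channels after rounding.

7%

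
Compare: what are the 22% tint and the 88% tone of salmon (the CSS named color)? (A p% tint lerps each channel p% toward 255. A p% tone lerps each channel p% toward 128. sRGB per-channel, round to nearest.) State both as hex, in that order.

#fb9c91, #8f807e

CSS salmon is rgb(250, 128, 114).
22% tint:
  R: 250 + 0.22×(255−250) = 250 + 1.1 = 251.1 → 251
  G: 128 + 27.94 = 155.94 → 156
  B: 114 + 31.02 = 145.02 → 145
  → #fb9c91
88% tone:
  R: 250 + 0.88×(128−250) = 250 − 107.36 = 142.64 → 143
  G: 128 + 0.88×(128−128) = 128 + 0 = 128 → 128
  B: 114 + 0.88×(128−114) = 114 + 12.32 = 126.32 → 126
  → #8f807e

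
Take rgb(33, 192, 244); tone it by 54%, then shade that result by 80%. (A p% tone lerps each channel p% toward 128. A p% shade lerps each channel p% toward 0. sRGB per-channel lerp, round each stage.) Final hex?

#111f24

A 54% tone moves each channel 54% toward 128:
  R: 33 + 51.3 = 84.3 → 84
  G: 192 + 0.54×(128−192) = 192 − 34.56 = 157.44 → 157
  B: 244 + 0.54×(128−244) = 244 − 62.64 = 181.36 → 181
After the tone: rgb(84, 157, 181) = #549db5.
Per channel, c → c + 0.8(0 − c):
  R: 84 + 0.8×(0−84) = 84 − 67.2 = 16.8 → 17
  G: 157 + 0.8×(0−157) = 157 − 125.6 = 31.4 → 31
  B: 181 − 144.8 = 36.2 → 36
rgb(17, 31, 36) = #111f24.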